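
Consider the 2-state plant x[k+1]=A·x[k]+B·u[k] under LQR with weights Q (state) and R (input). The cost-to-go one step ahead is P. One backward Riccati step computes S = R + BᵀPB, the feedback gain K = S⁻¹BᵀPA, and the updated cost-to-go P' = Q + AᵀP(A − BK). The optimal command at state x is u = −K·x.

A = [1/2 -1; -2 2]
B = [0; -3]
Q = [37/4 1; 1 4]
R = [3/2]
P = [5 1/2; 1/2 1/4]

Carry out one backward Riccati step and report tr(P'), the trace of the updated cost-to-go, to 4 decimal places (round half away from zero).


18.3500

BᵀP = [-1.5000 -0.7500]
S = R + BᵀPB = [3/2] + [2.2500] = [3.7500]
BᵀPA = [0.7500 0.0000]
K = S⁻¹·BᵀPA = [0.2000 0.0000]
A−BK = [0.5000 -1.0000; -1.4000 2.0000]
AᵀP(A−BK) = [1.1000 -2.0000; -2.0000 4.0000]
P' = Q + AᵀP(A−BK) = [10.3500 -1.0000; -1.0000 8.0000]
tr(P') = 18.3500


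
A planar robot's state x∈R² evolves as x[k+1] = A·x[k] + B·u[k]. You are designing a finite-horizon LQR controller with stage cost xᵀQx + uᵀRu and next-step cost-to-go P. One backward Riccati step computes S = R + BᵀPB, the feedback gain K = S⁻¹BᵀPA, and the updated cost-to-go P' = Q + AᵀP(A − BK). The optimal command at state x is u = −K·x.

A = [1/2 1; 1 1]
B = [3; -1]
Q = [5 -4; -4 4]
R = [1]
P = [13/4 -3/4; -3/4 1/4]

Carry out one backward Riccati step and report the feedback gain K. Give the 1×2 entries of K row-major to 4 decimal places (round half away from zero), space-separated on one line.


BᵀP = [10.5000 -2.5000]
S = R + BᵀPB = [1] + [34.0000] = [35.0000]
BᵀPA = [2.7500 8.0000]
K = S⁻¹·BᵀPA = [0.0786 0.2286]
A−BK = [0.2643 0.3143; 1.0786 1.2286]
AᵀP(A−BK) = [0.0964 0.1214; 0.1214 0.1714]
P' = Q + AᵀP(A−BK) = [5.0964 -3.8786; -3.8786 4.1714]
tr(P') = 9.2679

0.0786 0.2286


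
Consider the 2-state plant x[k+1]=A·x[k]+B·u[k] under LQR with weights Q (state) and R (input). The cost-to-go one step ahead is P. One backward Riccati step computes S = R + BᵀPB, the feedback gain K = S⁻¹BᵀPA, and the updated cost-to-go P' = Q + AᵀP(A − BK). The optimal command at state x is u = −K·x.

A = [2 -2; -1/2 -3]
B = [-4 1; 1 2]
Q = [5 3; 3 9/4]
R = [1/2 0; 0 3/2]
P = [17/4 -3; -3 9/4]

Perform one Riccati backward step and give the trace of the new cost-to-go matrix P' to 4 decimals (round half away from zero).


BᵀP = [-20.0000 14.2500; -1.7500 1.5000]
S = R + BᵀPB = [1/2 0; 0 3/2] + [94.2500 8.5000; 8.5000 1.2500] = [94.7500 8.5000; 8.5000 2.7500]
BᵀPA = [-47.1250 -2.7500; -4.2500 -1.0000]
K = S⁻¹·BᵀPA = [-0.4963 0.0050; -0.0113 -0.3790]
A−BK = [0.0259 -1.6011; 0.0189 -2.2469]
AᵀP(A−BK) = [0.1241 -0.0012; -0.0012 0.8847]
P' = Q + AᵀP(A−BK) = [5.1241 2.9988; 2.9988 3.1347]
tr(P') = 8.2588

8.2588


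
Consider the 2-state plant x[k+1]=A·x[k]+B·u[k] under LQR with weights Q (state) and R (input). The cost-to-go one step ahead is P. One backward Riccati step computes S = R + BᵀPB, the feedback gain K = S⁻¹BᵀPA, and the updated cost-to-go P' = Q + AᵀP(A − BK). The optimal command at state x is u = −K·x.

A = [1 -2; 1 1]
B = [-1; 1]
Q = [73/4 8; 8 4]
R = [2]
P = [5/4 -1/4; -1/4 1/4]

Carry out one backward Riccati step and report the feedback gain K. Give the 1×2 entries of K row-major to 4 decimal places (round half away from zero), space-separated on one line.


BᵀP = [-1.5000 0.5000]
S = R + BᵀPB = [2] + [2.0000] = [4.0000]
BᵀPA = [-1.0000 3.5000]
K = S⁻¹·BᵀPA = [-0.2500 0.8750]
A−BK = [0.7500 -1.1250; 1.2500 0.1250]
AᵀP(A−BK) = [0.7500 -1.1250; -1.1250 3.1875]
P' = Q + AᵀP(A−BK) = [19.0000 6.8750; 6.8750 7.1875]
tr(P') = 26.1875

-0.2500 0.8750


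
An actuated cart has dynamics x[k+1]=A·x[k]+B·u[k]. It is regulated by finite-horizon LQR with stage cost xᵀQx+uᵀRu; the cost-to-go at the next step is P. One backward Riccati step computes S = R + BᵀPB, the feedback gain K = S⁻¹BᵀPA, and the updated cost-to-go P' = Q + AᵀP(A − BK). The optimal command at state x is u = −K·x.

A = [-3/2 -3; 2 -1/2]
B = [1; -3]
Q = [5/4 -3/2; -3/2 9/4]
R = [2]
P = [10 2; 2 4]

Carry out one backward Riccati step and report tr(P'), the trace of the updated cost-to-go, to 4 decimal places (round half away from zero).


BᵀP = [4.0000 -10.0000]
S = R + BᵀPB = [2] + [34.0000] = [36.0000]
BᵀPA = [-26.0000 -7.0000]
K = S⁻¹·BᵀPA = [-0.7222 -0.1944]
A−BK = [-0.7778 -2.8056; -0.1667 -1.0833]
AᵀP(A−BK) = [7.7222 25.4444; 25.4444 95.6389]
P' = Q + AᵀP(A−BK) = [8.9722 23.9444; 23.9444 97.8889]
tr(P') = 106.8611

106.8611


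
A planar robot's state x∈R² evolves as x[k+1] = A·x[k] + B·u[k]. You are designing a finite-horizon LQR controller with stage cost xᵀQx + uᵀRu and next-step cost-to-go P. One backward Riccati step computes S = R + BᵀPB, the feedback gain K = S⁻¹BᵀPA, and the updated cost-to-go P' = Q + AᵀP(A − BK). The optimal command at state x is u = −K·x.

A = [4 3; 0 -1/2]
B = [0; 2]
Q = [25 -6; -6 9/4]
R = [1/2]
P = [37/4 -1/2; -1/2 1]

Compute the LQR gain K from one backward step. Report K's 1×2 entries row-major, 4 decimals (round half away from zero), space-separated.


-0.8889 -0.8889

BᵀP = [-1.0000 2.0000]
S = R + BᵀPB = [1/2] + [4.0000] = [4.5000]
BᵀPA = [-4.0000 -4.0000]
K = S⁻¹·BᵀPA = [-0.8889 -0.8889]
A−BK = [4.0000 3.0000; 1.7778 1.2778]
AᵀP(A−BK) = [144.4444 108.4444; 108.4444 81.4444]
P' = Q + AᵀP(A−BK) = [169.4444 102.4444; 102.4444 83.6944]
tr(P') = 253.1389


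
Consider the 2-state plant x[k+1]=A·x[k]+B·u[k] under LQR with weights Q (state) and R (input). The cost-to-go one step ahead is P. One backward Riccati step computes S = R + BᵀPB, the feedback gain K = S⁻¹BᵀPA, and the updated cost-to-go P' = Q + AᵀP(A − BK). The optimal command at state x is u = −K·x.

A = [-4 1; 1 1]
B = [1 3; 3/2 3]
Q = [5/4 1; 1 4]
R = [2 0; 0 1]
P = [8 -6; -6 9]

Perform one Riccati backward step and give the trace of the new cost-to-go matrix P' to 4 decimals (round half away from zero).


105.4028

BᵀP = [-1.0000 7.5000; 6.0000 9.0000]
S = R + BᵀPB = [2 0; 0 1] + [10.2500 19.5000; 19.5000 45.0000] = [12.2500 19.5000; 19.5000 46.0000]
BᵀPA = [11.5000 6.5000; -15.0000 15.0000]
K = S⁻¹·BᵀPA = [4.4829 0.0355; -2.2265 0.3111]
A−BK = [-1.8035 0.0314; 0.9550 0.0136]
AᵀP(A−BK) = [100.0491 -0.7422; -0.7422 0.1037]
P' = Q + AᵀP(A−BK) = [101.2991 0.2578; 0.2578 4.1037]
tr(P') = 105.4028


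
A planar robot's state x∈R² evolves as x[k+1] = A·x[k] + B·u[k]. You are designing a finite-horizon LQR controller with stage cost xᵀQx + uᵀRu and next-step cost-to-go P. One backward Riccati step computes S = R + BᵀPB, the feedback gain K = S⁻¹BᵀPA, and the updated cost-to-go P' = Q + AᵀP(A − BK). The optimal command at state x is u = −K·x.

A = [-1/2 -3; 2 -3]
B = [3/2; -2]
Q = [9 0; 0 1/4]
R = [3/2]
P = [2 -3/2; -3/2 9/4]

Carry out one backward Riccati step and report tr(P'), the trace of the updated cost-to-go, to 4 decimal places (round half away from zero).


BᵀP = [6.0000 -6.7500]
S = R + BᵀPB = [3/2] + [22.5000] = [24.0000]
BᵀPA = [-16.5000 2.2500]
K = S⁻¹·BᵀPA = [-0.6875 0.0938]
A−BK = [0.5313 -3.1406; 0.6250 -2.8125]
AᵀP(A−BK) = [1.1563 -2.2031; -2.2031 11.0391]
P' = Q + AᵀP(A−BK) = [10.1563 -2.2031; -2.2031 11.2891]
tr(P') = 21.4453

21.4453


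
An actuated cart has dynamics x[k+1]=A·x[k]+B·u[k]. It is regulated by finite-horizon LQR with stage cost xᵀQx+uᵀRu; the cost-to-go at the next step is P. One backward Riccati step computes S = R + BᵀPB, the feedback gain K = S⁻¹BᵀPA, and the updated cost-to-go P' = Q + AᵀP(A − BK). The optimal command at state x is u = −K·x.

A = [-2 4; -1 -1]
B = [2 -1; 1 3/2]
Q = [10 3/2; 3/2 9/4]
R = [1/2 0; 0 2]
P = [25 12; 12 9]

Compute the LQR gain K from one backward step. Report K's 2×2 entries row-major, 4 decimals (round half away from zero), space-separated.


-0.9965 1.2689 0.0039 -1.2124

BᵀP = [62.0000 33.0000; -7.0000 1.5000]
S = R + BᵀPB = [1/2 0; 0 2] + [157.0000 -12.5000; -12.5000 9.2500] = [157.5000 -12.5000; -12.5000 11.2500]
BᵀPA = [-157.0000 215.0000; 12.5000 -29.5000]
K = S⁻¹·BᵀPA = [-0.9965 1.2689; 0.0039 -1.2124]
A−BK = [-0.0031 0.2499; -0.0093 -0.4503]
AᵀP(A−BK) = [0.4983 -0.6344; -0.6344 4.4302]
P' = Q + AᵀP(A−BK) = [10.4983 0.8656; 0.8656 6.6802]
tr(P') = 17.1784


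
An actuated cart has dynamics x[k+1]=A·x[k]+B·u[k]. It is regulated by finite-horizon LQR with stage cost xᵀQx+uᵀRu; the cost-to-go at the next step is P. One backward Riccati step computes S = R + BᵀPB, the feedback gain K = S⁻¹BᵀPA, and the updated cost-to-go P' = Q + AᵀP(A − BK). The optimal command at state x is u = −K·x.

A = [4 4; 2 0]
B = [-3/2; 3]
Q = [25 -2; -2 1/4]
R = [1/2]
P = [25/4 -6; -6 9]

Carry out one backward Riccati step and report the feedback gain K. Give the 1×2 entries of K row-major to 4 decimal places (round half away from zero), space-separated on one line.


BᵀP = [-27.3750 36.0000]
S = R + BᵀPB = [1/2] + [149.0625] = [149.5625]
BᵀPA = [-37.5000 -109.5000]
K = S⁻¹·BᵀPA = [-0.2507 -0.7321]
A−BK = [3.6239 2.9018; 2.7522 2.1964]
AᵀP(A−BK) = [30.5976 24.5449; 24.5449 19.8312]
P' = Q + AᵀP(A−BK) = [55.5976 22.5449; 22.5449 20.0812]
tr(P') = 75.6788

-0.2507 -0.7321


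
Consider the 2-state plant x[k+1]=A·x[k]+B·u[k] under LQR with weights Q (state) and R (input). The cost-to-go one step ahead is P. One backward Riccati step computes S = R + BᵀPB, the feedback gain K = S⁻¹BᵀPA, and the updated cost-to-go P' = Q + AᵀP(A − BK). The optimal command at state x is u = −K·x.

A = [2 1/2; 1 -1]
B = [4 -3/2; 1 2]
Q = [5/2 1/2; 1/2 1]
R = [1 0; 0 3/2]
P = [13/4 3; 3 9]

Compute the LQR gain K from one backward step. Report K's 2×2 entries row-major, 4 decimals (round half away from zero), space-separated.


0.5740 -0.0584 0.2021 -0.4433

BᵀP = [16.0000 21.0000; 1.1250 13.5000]
S = R + BᵀPB = [1 0; 0 3/2] + [85.0000 18.0000; 18.0000 25.3125] = [86.0000 18.0000; 18.0000 26.8125]
BᵀPA = [53.0000 -13.0000; 15.7500 -12.9375]
K = S⁻¹·BᵀPA = [0.5740 -0.0584; 0.2021 -0.4433]
A−BK = [0.0072 0.0685; 0.0219 -0.0550]
AᵀP(A−BK) = [0.3961 -0.1738; -0.1738 0.3181]
P' = Q + AᵀP(A−BK) = [2.8961 0.3262; 0.3262 1.3181]
tr(P') = 4.2142


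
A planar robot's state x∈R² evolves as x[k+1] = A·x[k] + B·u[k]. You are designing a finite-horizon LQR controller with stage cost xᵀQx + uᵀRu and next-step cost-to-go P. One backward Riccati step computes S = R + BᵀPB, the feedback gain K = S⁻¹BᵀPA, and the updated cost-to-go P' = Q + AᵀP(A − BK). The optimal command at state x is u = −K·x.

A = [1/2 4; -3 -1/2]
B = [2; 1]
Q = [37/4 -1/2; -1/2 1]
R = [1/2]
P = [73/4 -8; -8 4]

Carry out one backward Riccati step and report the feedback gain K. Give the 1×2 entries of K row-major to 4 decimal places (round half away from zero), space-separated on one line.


BᵀP = [28.5000 -12.0000]
S = R + BᵀPB = [1/2] + [45.0000] = [45.5000]
BᵀPA = [50.2500 120.0000]
K = S⁻¹·BᵀPA = [1.1044 2.6374]
A−BK = [-1.7088 -1.2747; -4.1044 -3.1374]
AᵀP(A−BK) = [9.0666 7.9725; 7.9725 8.5165]
P' = Q + AᵀP(A−BK) = [18.3166 7.4725; 7.4725 9.5165]
tr(P') = 27.8331

1.1044 2.6374


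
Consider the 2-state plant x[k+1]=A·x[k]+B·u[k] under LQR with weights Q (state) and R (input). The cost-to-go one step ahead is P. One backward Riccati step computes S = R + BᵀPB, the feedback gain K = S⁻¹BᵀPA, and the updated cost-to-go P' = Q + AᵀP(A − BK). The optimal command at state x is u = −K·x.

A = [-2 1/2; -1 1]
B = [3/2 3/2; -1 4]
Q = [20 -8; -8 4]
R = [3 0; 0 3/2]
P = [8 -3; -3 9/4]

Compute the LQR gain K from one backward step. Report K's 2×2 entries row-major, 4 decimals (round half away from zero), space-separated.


BᵀP = [15.0000 -6.7500; 0.0000 4.5000]
S = R + BᵀPB = [3 0; 0 3/2] + [29.2500 -4.5000; -4.5000 18.0000] = [32.2500 -4.5000; -4.5000 19.5000]
BᵀPA = [-23.2500 0.7500; -4.5000 4.5000]
K = S⁻¹·BᵀPA = [-0.7782 0.0573; -0.4104 0.2440]
A−BK = [-0.2172 0.0481; -0.1368 0.0813]
AᵀP(A−BK) = [2.3105 -0.3198; -0.3198 0.1091]
P' = Q + AᵀP(A−BK) = [22.3105 -8.3198; -8.3198 4.1091]
tr(P') = 26.4196

-0.7782 0.0573 -0.4104 0.2440


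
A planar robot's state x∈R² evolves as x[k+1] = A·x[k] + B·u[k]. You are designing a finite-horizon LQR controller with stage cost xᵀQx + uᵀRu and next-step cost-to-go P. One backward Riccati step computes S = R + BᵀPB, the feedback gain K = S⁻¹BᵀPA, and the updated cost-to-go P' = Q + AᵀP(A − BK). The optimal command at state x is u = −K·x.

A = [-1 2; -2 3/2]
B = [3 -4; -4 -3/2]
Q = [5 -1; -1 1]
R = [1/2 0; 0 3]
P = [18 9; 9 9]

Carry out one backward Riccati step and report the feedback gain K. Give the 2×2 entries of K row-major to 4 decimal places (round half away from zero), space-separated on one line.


0.3127 -0.1424 0.4837 -0.6048

BᵀP = [18.0000 -9.0000; -85.5000 -49.5000]
S = R + BᵀPB = [1/2 0; 0 3] + [90.0000 -58.5000; -58.5000 416.2500] = [90.5000 -58.5000; -58.5000 419.2500]
BᵀPA = [0.0000 22.5000; 184.5000 -245.2500]
K = S⁻¹·BᵀPA = [0.3127 -0.1424; 0.4837 -0.6048]
A−BK = [-0.0032 0.0077; -0.0238 0.0233]
AᵀP(A−BK) = [0.7574 -0.9077; -0.9077 1.1168]
P' = Q + AᵀP(A−BK) = [5.7574 -1.9077; -1.9077 2.1168]
tr(P') = 7.8742


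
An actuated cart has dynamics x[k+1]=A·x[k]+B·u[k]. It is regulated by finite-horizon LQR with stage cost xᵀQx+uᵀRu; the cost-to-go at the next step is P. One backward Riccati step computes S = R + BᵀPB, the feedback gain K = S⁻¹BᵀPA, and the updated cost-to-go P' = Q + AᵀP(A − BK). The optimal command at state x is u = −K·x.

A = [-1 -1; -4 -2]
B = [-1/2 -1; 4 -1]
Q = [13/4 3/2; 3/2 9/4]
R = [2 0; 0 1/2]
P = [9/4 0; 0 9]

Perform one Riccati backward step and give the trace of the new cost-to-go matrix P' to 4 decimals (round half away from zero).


7.8864

BᵀP = [-1.1250 36.0000; -2.2500 -9.0000]
S = R + BᵀPB = [2 0; 0 1/2] + [144.5625 -34.8750; -34.8750 11.2500] = [146.5625 -34.8750; -34.8750 11.7500]
BᵀPA = [-142.8750 -70.8750; 38.2500 20.2500]
K = S⁻¹·BᵀPA = [-0.6817 -0.2502; 1.2321 0.9808]
A−BK = [-0.1087 -0.1443; -0.0413 -0.0184]
AᵀP(A−BK) = [1.7303 0.9875; 0.9875 0.6561]
P' = Q + AᵀP(A−BK) = [4.9803 2.4875; 2.4875 2.9061]
tr(P') = 7.8864


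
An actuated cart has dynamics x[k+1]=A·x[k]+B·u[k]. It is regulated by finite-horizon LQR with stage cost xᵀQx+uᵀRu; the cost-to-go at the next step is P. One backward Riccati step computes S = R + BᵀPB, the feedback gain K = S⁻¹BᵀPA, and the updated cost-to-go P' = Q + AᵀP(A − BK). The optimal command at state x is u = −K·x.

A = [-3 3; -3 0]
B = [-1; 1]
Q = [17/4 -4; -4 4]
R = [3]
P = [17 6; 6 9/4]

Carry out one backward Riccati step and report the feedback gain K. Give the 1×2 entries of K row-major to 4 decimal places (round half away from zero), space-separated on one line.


4.3171 -3.2195

BᵀP = [-11.0000 -3.7500]
S = R + BᵀPB = [3] + [7.2500] = [10.2500]
BᵀPA = [44.2500 -33.0000]
K = S⁻¹·BᵀPA = [4.3171 -3.2195]
A−BK = [1.3171 -0.2195; -7.3171 3.2195]
AᵀP(A−BK) = [90.2195 -64.5366; -64.5366 46.7561]
P' = Q + AᵀP(A−BK) = [94.4695 -68.5366; -68.5366 50.7561]
tr(P') = 145.2256


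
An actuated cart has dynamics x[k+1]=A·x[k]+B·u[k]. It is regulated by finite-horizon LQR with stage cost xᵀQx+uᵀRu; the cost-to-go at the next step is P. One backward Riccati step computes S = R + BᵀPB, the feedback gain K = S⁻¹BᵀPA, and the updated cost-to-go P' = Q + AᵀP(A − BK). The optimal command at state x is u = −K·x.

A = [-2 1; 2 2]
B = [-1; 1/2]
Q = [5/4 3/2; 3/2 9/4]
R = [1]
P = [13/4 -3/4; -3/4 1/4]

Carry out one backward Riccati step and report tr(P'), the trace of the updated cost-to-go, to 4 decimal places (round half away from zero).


8.0556

BᵀP = [-3.6250 0.8750]
S = R + BᵀPB = [1] + [4.0625] = [5.0625]
BᵀPA = [9.0000 -1.8750]
K = S⁻¹·BᵀPA = [1.7778 -0.3704]
A−BK = [-0.2222 0.6296; 1.1111 2.1852]
AᵀP(A−BK) = [4.0000 -0.6667; -0.6667 0.5556]
P' = Q + AᵀP(A−BK) = [5.2500 0.8333; 0.8333 2.8056]
tr(P') = 8.0556


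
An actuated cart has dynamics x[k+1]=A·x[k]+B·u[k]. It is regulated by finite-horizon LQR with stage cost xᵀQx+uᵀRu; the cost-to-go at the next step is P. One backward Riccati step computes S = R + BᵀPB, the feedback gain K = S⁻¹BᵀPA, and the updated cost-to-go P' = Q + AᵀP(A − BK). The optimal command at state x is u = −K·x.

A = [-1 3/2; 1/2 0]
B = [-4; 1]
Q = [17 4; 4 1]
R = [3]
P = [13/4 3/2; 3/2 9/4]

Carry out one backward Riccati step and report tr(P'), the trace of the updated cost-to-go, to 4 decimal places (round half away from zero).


19.0017

BᵀP = [-11.5000 -3.7500]
S = R + BᵀPB = [3] + [42.2500] = [45.2500]
BᵀPA = [9.6250 -17.2500]
K = S⁻¹·BᵀPA = [0.2127 -0.3812]
A−BK = [-0.1492 -0.0249; 0.2873 0.3812]
AᵀP(A−BK) = [0.2652 -0.0808; -0.0808 0.7365]
P' = Q + AᵀP(A−BK) = [17.2652 3.9192; 3.9192 1.7365]
tr(P') = 19.0017


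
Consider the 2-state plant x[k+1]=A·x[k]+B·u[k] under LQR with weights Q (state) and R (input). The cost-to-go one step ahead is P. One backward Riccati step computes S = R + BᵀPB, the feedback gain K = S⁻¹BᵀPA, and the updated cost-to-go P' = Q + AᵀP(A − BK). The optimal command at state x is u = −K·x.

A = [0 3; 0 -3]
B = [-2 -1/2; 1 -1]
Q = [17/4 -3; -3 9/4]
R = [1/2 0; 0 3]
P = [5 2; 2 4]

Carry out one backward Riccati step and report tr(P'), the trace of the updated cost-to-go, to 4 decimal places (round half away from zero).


10.8200

BᵀP = [-8.0000 0.0000; -4.5000 -5.0000]
S = R + BᵀPB = [1/2 0; 0 3] + [16.0000 4.0000; 4.0000 7.2500] = [16.5000 4.0000; 4.0000 10.2500]
BᵀPA = [0.0000 -24.0000; 0.0000 1.5000]
K = S⁻¹·BᵀPA = [0.0000 -1.6457; 0.0000 0.7886]
A−BK = [0.0000 0.1029; 0.0000 -0.5657]
AᵀP(A−BK) = [0.0000 0.0000; 0.0000 4.3200]
P' = Q + AᵀP(A−BK) = [4.2500 -3.0000; -3.0000 6.5700]
tr(P') = 10.8200


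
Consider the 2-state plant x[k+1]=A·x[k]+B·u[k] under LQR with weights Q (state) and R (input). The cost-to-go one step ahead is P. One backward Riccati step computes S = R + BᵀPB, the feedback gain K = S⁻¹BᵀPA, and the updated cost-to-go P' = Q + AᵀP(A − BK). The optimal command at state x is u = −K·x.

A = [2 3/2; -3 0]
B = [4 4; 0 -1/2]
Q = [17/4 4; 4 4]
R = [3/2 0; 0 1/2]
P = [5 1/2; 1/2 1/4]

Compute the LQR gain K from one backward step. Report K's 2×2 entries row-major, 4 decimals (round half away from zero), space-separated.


BᵀP = [20.0000 2.0000; 19.7500 1.8750]
S = R + BᵀPB = [3/2 0; 0 1/2] + [80.0000 79.0000; 79.0000 78.0625] = [81.5000 79.0000; 79.0000 78.5625]
BᵀPA = [34.0000 30.0000; 33.8750 29.6250]
K = S⁻¹·BᵀPA = [-0.0309 0.1020; 0.4623 0.2746]
A−BK = [0.2746 -0.0061; -2.7689 0.1373]
AᵀP(A−BK) = [1.6416 -0.0174; -0.0174 0.0573]
P' = Q + AᵀP(A−BK) = [5.8916 3.9826; 3.9826 4.0573]
tr(P') = 9.9490

-0.0309 0.1020 0.4623 0.2746


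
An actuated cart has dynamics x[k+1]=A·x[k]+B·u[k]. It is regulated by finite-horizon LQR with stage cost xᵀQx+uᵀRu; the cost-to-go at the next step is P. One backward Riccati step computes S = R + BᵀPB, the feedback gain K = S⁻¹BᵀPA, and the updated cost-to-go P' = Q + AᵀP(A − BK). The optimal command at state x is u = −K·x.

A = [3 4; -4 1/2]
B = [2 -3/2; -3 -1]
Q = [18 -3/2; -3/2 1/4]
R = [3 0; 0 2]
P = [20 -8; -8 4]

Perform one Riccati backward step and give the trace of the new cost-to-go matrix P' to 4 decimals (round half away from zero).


BᵀP = [64.0000 -28.0000; -22.0000 8.0000]
S = R + BᵀPB = [3 0; 0 2] + [212.0000 -68.0000; -68.0000 25.0000] = [215.0000 -68.0000; -68.0000 27.0000]
BᵀPA = [304.0000 242.0000; -98.0000 -84.0000]
K = S⁻¹·BᵀPA = [1.3074 0.6960; -0.3370 -1.3582]
A−BK = [-0.1202 0.5707; -0.4149 1.2299]
AᵀP(A−BK) = [5.5343 3.3091; 3.3091 6.4767]
P' = Q + AᵀP(A−BK) = [23.5343 1.8091; 1.8091 6.7267]
tr(P') = 30.2610

30.2610


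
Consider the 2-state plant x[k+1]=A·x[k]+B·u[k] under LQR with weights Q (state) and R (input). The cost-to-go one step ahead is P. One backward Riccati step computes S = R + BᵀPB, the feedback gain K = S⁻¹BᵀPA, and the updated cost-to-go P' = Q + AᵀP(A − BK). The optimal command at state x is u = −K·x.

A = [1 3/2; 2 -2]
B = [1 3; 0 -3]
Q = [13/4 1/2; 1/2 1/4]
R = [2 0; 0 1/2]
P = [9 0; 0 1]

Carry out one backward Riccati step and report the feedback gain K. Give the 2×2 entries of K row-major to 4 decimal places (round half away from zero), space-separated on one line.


BᵀP = [9.0000 0.0000; 27.0000 -3.0000]
S = R + BᵀPB = [2 0; 0 1/2] + [9.0000 27.0000; 27.0000 90.0000] = [11.0000 27.0000; 27.0000 90.5000]
BᵀPA = [9.0000 13.5000; 21.0000 46.5000]
K = S⁻¹·BᵀPA = [0.9287 -0.1266; -0.0450 0.5516]
A−BK = [0.2064 -0.0281; 1.8649 -0.3452]
AᵀP(A−BK) = [5.5872 -0.9437; -0.9437 0.3105]
P' = Q + AᵀP(A−BK) = [8.8372 -0.4437; -0.4437 0.5605]
tr(P') = 9.3977

0.9287 -0.1266 -0.0450 0.5516


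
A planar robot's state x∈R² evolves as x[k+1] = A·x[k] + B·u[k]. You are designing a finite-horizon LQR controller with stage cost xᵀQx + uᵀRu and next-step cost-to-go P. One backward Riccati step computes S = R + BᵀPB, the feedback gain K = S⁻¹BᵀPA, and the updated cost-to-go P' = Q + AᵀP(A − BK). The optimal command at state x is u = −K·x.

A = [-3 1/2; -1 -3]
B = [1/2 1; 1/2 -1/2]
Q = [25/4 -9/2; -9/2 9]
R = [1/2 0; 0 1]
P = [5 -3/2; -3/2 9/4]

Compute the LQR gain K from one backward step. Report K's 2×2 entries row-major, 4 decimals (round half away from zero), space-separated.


BᵀP = [1.7500 0.3750; 5.7500 -2.6250]
S = R + BᵀPB = [1/2 0; 0 1] + [1.0625 1.5625; 1.5625 7.0625] = [1.5625 1.5625; 1.5625 8.0625]
BᵀPA = [-5.6250 -0.2500; -14.6250 10.7500]
K = S⁻¹·BᵀPA = [-2.2154 -1.8523; -1.3846 1.6923]
A−BK = [-0.5077 -0.2662; -0.5846 -1.2277]
AᵀP(A−BK) = [5.5385 0.8308; 0.8308 7.3446]
P' = Q + AᵀP(A−BK) = [11.7885 -3.6692; -3.6692 16.3446]
tr(P') = 28.1331

-2.2154 -1.8523 -1.3846 1.6923


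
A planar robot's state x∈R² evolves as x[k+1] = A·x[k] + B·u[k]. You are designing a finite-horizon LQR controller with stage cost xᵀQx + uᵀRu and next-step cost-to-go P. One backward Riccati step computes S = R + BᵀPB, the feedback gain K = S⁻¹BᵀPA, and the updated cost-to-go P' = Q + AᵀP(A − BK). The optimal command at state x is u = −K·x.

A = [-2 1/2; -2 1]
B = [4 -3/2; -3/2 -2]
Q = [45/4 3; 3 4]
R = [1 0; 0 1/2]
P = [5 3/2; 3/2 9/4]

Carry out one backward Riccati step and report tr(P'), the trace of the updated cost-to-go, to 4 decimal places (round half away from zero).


15.9243

BᵀP = [17.7500 2.6250; -10.5000 -6.7500]
S = R + BᵀPB = [1 0; 0 1/2] + [67.0625 -31.8750; -31.8750 29.2500] = [68.0625 -31.8750; -31.8750 29.7500]
BᵀPA = [-40.7500 11.5000; 34.5000 -12.0000]
K = S⁻¹·BᵀPA = [-0.1116 -0.0400; 1.0401 -0.4462]
A−BK = [0.0066 -0.0093; -0.0874 0.0475]
AᵀP(A−BK) = [0.5690 -0.2355; -0.2355 0.1053]
P' = Q + AᵀP(A−BK) = [11.8190 2.7645; 2.7645 4.1053]
tr(P') = 15.9243


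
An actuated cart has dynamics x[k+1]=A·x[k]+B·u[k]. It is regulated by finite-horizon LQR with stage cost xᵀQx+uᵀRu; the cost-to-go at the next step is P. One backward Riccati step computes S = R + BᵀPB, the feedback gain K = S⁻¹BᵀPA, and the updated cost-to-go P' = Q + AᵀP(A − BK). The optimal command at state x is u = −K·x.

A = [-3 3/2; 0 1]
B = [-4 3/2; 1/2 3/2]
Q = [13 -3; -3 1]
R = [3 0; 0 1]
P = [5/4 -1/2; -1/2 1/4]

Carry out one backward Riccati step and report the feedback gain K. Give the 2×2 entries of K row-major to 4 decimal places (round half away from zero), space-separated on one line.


0.5641 -0.1939 -0.3439 0.1899

BᵀP = [-5.2500 2.1250; 1.1250 -0.3750]
S = R + BᵀPB = [3 0; 0 1] + [22.0625 -4.6875; -4.6875 1.1250] = [25.0625 -4.6875; -4.6875 2.1250]
BᵀPA = [15.7500 -5.7500; -3.3750 1.3125]
K = S⁻¹·BᵀPA = [0.5641 -0.1939; -0.3439 0.1899]
A−BK = [-0.2277 0.4395; 0.2337 0.8121]
AᵀP(A−BK) = [1.2046 -0.4300; -0.4300 0.1983]
P' = Q + AᵀP(A−BK) = [14.2046 -3.4300; -3.4300 1.1983]
tr(P') = 15.4029


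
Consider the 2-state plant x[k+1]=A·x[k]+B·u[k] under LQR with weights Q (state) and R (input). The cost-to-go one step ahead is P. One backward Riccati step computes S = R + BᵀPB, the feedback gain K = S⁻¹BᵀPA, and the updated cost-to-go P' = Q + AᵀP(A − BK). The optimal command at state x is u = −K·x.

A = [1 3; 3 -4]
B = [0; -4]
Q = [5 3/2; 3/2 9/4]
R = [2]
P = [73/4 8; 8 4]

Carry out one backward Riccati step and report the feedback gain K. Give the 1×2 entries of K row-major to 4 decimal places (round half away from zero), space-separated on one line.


BᵀP = [-32.0000 -16.0000]
S = R + BᵀPB = [2] + [64.0000] = [66.0000]
BᵀPA = [-80.0000 -32.0000]
K = S⁻¹·BᵀPA = [-1.2121 -0.4848]
A−BK = [1.0000 3.0000; -1.8485 -5.9394]
AᵀP(A−BK) = [5.2803 7.9621; 7.9621 20.7348]
P' = Q + AᵀP(A−BK) = [10.2803 9.4621; 9.4621 22.9848]
tr(P') = 33.2652

-1.2121 -0.4848


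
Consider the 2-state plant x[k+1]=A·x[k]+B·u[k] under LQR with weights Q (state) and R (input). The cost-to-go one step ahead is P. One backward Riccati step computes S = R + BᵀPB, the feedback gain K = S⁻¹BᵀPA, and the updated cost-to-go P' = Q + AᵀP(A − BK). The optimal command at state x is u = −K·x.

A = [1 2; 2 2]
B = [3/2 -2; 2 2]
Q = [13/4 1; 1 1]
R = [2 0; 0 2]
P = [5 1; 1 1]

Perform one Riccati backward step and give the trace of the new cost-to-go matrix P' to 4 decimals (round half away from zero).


7.8784

BᵀP = [9.5000 3.5000; -8.0000 0.0000]
S = R + BᵀPB = [2 0; 0 2] + [21.2500 -12.0000; -12.0000 16.0000] = [23.2500 -12.0000; -12.0000 18.0000]
BᵀPA = [16.5000 26.0000; -8.0000 -16.0000]
K = S⁻¹·BᵀPA = [0.7322 1.0055; 0.0437 -0.2186]
A−BK = [-0.0109 0.0546; 0.4481 0.4262]
AᵀP(A−BK) = [1.2678 1.6612; 1.6612 2.3607]
P' = Q + AᵀP(A−BK) = [4.5178 2.6612; 2.6612 3.3607]
tr(P') = 7.8784


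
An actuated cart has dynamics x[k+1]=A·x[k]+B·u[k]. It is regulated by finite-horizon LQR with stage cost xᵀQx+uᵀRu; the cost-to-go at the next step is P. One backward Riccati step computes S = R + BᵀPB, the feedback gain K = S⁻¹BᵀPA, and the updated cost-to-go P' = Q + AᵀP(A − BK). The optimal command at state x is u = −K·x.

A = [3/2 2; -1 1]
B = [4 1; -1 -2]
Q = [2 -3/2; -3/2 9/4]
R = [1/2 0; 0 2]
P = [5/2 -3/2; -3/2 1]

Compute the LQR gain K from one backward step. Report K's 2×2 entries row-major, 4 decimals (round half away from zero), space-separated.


BᵀP = [11.5000 -7.0000; 5.5000 -3.5000]
S = R + BᵀPB = [1/2 0; 0 2] + [53.0000 25.5000; 25.5000 12.5000] = [53.5000 25.5000; 25.5000 14.5000]
BᵀPA = [24.2500 16.0000; 11.7500 7.5000]
K = S⁻¹·BᵀPA = [0.4143 0.3247; 0.0817 -0.0538]
A−BK = [-0.2390 0.7550; -0.4223 1.2171]
AᵀP(A−BK) = [0.1175 0.0080; 0.0080 0.2082]
P' = Q + AᵀP(A−BK) = [2.1175 -1.4920; -1.4920 2.4582]
tr(P') = 4.5757

0.4143 0.3247 0.0817 -0.0538


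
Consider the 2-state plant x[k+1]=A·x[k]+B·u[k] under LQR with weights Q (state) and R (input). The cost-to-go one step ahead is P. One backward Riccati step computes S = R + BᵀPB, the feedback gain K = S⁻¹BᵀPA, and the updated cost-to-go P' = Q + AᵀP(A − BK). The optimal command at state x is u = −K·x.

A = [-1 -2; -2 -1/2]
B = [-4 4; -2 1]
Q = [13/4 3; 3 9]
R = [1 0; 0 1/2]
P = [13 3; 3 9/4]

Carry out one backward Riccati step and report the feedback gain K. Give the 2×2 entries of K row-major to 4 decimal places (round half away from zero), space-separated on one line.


BᵀP = [-58.0000 -16.5000; 55.0000 14.2500]
S = R + BᵀPB = [1 0; 0 1/2] + [265.0000 -248.5000; -248.5000 234.2500] = [266.0000 -248.5000; -248.5000 234.7500]
BᵀPA = [91.0000 124.2500; -83.5000 -117.1250]
K = S⁻¹·BᵀPA = [0.8861 0.0899; 0.5823 -0.4038]
A−BK = [0.2152 -0.0253; -0.8101 0.0835]
AᵀP(A−BK) = [1.9873 -0.1456; -0.1456 0.1009]
P' = Q + AᵀP(A−BK) = [5.2373 2.8544; 2.8544 9.1009]
tr(P') = 14.3383

0.8861 0.0899 0.5823 -0.4038


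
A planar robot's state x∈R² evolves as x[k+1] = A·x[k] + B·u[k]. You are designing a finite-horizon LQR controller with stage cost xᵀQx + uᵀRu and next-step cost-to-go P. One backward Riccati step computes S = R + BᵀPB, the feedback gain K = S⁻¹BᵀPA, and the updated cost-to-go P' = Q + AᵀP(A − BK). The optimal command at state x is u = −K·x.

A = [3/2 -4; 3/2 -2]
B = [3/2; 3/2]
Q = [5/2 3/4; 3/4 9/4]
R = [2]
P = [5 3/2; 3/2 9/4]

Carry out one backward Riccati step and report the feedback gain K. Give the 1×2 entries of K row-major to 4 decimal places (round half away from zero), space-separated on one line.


0.9202 -2.0050

BᵀP = [9.7500 5.6250]
S = R + BᵀPB = [2] + [23.0625] = [25.0625]
BᵀPA = [23.0625 -50.2500]
K = S⁻¹·BᵀPA = [0.9202 -2.0050]
A−BK = [0.1197 -0.9925; 0.1197 1.0075]
AᵀP(A−BK) = [1.8404 -4.0100; -4.0100 12.2494]
P' = Q + AᵀP(A−BK) = [4.3404 -3.2600; -3.2600 14.4994]
tr(P') = 18.8398


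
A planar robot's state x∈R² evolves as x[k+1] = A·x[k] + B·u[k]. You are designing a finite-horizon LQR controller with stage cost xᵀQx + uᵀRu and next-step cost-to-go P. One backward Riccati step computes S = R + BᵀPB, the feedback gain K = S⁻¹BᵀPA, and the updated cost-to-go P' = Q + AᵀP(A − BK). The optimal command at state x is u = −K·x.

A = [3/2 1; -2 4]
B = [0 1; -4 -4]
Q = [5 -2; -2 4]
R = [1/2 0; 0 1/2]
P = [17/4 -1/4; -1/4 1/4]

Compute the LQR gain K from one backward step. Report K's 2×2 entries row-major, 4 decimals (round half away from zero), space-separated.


-0.6096 -1.4332 1.2487 0.6898

BᵀP = [1.0000 -1.0000; 5.2500 -1.2500]
S = R + BᵀPB = [1/2 0; 0 1/2] + [4.0000 5.0000; 5.0000 10.2500] = [4.5000 5.0000; 5.0000 10.7500]
BᵀPA = [3.5000 -3.0000; 10.3750 0.2500]
K = S⁻¹·BᵀPA = [-0.6096 -1.4332; 1.2487 0.6898]
A−BK = [0.2513 0.3102; 0.5561 1.0267]
AᵀP(A−BK) = [1.2413 1.2340; 1.2340 1.7781]
P' = Q + AᵀP(A−BK) = [6.2413 -0.7660; -0.7660 5.7781]
tr(P') = 12.0194


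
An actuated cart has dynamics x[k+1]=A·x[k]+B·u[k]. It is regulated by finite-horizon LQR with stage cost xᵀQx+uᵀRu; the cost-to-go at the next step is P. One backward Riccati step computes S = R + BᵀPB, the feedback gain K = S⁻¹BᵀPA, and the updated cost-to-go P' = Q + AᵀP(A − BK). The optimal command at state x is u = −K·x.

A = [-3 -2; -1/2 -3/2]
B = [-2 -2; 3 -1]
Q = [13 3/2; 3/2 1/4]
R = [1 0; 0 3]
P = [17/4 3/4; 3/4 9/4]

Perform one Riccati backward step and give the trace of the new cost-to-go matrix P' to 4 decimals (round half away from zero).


20.7352

BᵀP = [-6.2500 5.2500; -9.2500 -3.7500]
S = R + BᵀPB = [1 0; 0 3] + [28.2500 7.2500; 7.2500 22.2500] = [29.2500 7.2500; 7.2500 25.2500]
BᵀPA = [16.1250 4.6250; 29.6250 24.1250]
K = S⁻¹·BᵀPA = [0.2804 -0.0847; 1.0927 0.9798]
A−BK = [-0.2536 -0.2099; -0.2485 -0.2660]
AᵀP(A−BK) = [4.1679 3.6530; 3.6530 3.3173]
P' = Q + AᵀP(A−BK) = [17.1679 5.1530; 5.1530 3.5673]
tr(P') = 20.7352


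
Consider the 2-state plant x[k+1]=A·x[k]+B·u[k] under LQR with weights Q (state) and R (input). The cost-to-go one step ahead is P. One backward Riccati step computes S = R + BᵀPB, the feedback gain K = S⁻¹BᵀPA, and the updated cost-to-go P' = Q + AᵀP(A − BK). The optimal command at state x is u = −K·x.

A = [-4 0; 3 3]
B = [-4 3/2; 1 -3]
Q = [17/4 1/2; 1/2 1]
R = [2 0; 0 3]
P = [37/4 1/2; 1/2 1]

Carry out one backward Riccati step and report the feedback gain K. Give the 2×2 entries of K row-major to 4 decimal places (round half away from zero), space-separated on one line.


0.7667 -0.2926 -0.5853 -0.7733

BᵀP = [-36.5000 -1.0000; 12.3750 -2.2500]
S = R + BᵀPB = [2 0; 0 3] + [145.0000 -51.7500; -51.7500 25.3125] = [147.0000 -51.7500; -51.7500 28.3125]
BᵀPA = [143.0000 -3.0000; -56.2500 -6.7500]
K = S⁻¹·BᵀPA = [0.7667 -0.2926; -0.5853 -0.7733]
A−BK = [-0.0551 -0.0106; 0.4774 0.9727]
AᵀP(A−BK) = [2.4332 1.3495; 1.3495 2.9022]
P' = Q + AᵀP(A−BK) = [6.6832 1.8495; 1.8495 3.9022]
tr(P') = 10.5854


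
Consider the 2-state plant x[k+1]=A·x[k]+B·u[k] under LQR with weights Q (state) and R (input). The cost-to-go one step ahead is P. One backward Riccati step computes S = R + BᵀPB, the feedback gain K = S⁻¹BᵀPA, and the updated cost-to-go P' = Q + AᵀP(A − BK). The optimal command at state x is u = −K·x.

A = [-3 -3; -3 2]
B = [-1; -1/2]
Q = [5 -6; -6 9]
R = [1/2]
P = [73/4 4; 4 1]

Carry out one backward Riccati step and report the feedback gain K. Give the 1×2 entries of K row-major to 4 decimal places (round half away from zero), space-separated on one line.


3.2283 2.2500

BᵀP = [-20.2500 -4.5000]
S = R + BᵀPB = [1/2] + [22.5000] = [23.0000]
BᵀPA = [74.2500 51.7500]
K = S⁻¹·BᵀPA = [3.2283 2.2500]
A−BK = [0.2283 -0.7500; -1.3859 3.1250]
AᵀP(A−BK) = [5.5516 3.1875; 3.1875 3.8125]
P' = Q + AᵀP(A−BK) = [10.5516 -2.8125; -2.8125 12.8125]
tr(P') = 23.3641


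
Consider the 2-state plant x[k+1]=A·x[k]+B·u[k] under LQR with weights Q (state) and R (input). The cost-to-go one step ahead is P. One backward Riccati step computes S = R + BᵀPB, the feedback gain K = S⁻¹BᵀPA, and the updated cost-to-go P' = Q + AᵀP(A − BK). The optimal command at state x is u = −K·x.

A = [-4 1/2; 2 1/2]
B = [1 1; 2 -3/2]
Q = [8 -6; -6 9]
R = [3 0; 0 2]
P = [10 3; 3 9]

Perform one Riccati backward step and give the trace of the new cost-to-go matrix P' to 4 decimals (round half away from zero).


BᵀP = [16.0000 21.0000; 5.5000 -10.5000]
S = R + BᵀPB = [3 0; 0 2] + [58.0000 -15.5000; -15.5000 21.2500] = [61.0000 -15.5000; -15.5000 23.2500]
BᵀPA = [-22.0000 18.5000; -43.0000 -2.5000]
K = S⁻¹·BᵀPA = [-1.0000 0.3322; -2.5161 0.1140]
A−BK = [-0.4839 0.0538; 0.2258 0.0065]
AᵀP(A−BK) = [17.8065 -1.7903; -1.7903 0.3885]
P' = Q + AᵀP(A−BK) = [25.8065 -7.7903; -7.7903 9.3885]
tr(P') = 35.1950

35.1950


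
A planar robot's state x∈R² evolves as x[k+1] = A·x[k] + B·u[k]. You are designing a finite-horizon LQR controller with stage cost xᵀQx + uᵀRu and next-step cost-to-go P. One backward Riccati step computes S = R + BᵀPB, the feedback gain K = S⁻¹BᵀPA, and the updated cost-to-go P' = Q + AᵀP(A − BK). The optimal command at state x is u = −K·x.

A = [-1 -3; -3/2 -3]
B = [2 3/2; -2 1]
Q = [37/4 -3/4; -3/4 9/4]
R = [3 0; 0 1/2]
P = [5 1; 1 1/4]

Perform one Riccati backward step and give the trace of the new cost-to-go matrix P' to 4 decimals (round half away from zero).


BᵀP = [8.0000 1.5000; 8.5000 1.7500]
S = R + BᵀPB = [3 0; 0 1/2] + [13.0000 13.5000; 13.5000 14.5000] = [16.0000 13.5000; 13.5000 15.0000]
BᵀPA = [-10.2500 -28.5000; -11.1250 -30.7500]
K = S⁻¹·BᵀPA = [-0.0617 -0.2143; -0.6861 -1.8571]
A−BK = [0.1526 0.2143; -0.9372 -1.5714]
AᵀP(A−BK) = [0.2968 0.7679; 0.7679 2.0357]
P' = Q + AᵀP(A−BK) = [9.5468 0.0179; 0.0179 4.2857]
tr(P') = 13.8325

13.8325


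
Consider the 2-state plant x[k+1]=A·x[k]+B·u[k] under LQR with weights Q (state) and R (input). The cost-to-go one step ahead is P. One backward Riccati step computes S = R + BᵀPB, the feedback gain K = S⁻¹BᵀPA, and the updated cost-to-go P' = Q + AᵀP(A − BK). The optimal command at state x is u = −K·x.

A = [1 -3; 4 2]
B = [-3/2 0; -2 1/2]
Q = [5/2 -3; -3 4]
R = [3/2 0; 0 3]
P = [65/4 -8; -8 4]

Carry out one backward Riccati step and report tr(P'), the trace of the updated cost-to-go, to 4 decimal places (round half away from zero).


82.0556

BᵀP = [-8.3750 4.0000; -4.0000 2.0000]
S = R + BᵀPB = [3/2 0; 0 3] + [4.5625 2.0000; 2.0000 1.0000] = [6.0625 2.0000; 2.0000 4.0000]
BᵀPA = [7.6250 33.1250; 4.0000 16.0000]
K = S⁻¹·BᵀPA = [1.1111 4.9630; 0.4444 1.5185]
A−BK = [2.6667 4.4444; 6.0000 11.1667]
AᵀP(A−BK) = [6.0000 19.3333; 19.3333 69.5556]
P' = Q + AᵀP(A−BK) = [8.5000 16.3333; 16.3333 73.5556]
tr(P') = 82.0556


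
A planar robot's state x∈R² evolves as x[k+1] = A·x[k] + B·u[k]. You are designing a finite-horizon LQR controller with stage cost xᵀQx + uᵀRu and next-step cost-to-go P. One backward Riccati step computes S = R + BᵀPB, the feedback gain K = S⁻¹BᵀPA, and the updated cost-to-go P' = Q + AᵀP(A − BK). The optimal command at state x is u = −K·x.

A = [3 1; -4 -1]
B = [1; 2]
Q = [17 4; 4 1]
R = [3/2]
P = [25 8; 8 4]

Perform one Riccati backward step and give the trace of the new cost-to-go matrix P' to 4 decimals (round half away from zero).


BᵀP = [41.0000 16.0000]
S = R + BᵀPB = [3/2] + [73.0000] = [74.5000]
BᵀPA = [59.0000 25.0000]
K = S⁻¹·BᵀPA = [0.7919 0.3356]
A−BK = [2.2081 0.6644; -5.5839 -1.6711]
AᵀP(A−BK) = [50.2752 15.2013; 15.2013 4.6107]
P' = Q + AᵀP(A−BK) = [67.2752 19.2013; 19.2013 5.6107]
tr(P') = 72.8859

72.8859


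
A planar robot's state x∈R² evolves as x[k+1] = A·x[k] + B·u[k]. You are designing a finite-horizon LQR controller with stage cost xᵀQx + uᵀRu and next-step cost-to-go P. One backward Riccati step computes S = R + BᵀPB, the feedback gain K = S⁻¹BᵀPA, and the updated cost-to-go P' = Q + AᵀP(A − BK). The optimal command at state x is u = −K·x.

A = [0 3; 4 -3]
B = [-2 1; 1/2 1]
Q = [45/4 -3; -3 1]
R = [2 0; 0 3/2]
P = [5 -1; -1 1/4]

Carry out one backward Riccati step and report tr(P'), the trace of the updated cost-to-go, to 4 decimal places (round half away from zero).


18.2592

BᵀP = [-10.5000 2.1250; 4.0000 -0.7500]
S = R + BᵀPB = [2 0; 0 3/2] + [22.0625 -8.3750; -8.3750 3.2500] = [24.0625 -8.3750; -8.3750 4.7500]
BᵀPA = [8.5000 -37.8750; -3.0000 14.2500]
K = S⁻¹·BᵀPA = [0.3454 -1.3715; -0.0226 0.5817]
A−BK = [0.7134 -0.3248; 3.8500 -2.8960]
AᵀP(A−BK) = [0.9965 -1.5966; -1.5966 5.0127]
P' = Q + AᵀP(A−BK) = [12.2465 -4.5966; -4.5966 6.0127]
tr(P') = 18.2592


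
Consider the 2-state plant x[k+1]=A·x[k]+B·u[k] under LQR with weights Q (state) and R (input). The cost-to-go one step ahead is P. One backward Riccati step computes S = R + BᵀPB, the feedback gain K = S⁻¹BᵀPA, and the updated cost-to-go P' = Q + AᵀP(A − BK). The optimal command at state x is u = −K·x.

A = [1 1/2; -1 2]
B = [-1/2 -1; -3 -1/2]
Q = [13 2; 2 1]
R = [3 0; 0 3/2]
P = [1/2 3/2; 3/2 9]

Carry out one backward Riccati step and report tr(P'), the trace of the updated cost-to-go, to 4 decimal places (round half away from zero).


BᵀP = [-4.7500 -27.7500; -1.2500 -6.0000]
S = R + BᵀPB = [3 0; 0 3/2] + [85.6250 18.6250; 18.6250 4.2500] = [88.6250 18.6250; 18.6250 5.7500]
BᵀPA = [23.0000 -57.8750; 4.7500 -12.6250]
K = S⁻¹·BᵀPA = [0.2691 -0.6001; -0.0455 -0.2518]
A−BK = [1.0890 -0.0519; -0.2155 0.0738]
AᵀP(A−BK) = [0.5272 -0.5013; -0.5013 1.2143]
P' = Q + AᵀP(A−BK) = [13.5272 1.4987; 1.4987 2.2143]
tr(P') = 15.7416

15.7416


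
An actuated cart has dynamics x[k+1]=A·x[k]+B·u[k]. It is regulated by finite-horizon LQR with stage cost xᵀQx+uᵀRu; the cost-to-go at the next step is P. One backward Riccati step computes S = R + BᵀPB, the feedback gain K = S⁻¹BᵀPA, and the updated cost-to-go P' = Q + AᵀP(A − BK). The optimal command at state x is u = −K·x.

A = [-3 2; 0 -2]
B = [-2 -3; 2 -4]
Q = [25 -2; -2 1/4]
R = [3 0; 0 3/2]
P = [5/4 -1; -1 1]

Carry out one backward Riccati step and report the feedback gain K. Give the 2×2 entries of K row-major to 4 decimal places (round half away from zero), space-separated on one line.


0.7014 -0.8394 0.2113 0.0845

BᵀP = [-4.5000 4.0000; 0.2500 -1.0000]
S = R + BᵀPB = [3 0; 0 3/2] + [17.0000 -2.5000; -2.5000 3.2500] = [20.0000 -2.5000; -2.5000 4.7500]
BᵀPA = [13.5000 -17.0000; -0.7500 2.5000]
K = S⁻¹·BᵀPA = [0.7014 -0.8394; 0.2113 0.0845]
A−BK = [-0.9634 0.5746; -0.5577 0.0169]
AᵀP(A−BK) = [1.9394 -2.1042; -2.1042 2.5183]
P' = Q + AᵀP(A−BK) = [26.9394 -4.1042; -4.1042 2.7683]
tr(P') = 29.7077


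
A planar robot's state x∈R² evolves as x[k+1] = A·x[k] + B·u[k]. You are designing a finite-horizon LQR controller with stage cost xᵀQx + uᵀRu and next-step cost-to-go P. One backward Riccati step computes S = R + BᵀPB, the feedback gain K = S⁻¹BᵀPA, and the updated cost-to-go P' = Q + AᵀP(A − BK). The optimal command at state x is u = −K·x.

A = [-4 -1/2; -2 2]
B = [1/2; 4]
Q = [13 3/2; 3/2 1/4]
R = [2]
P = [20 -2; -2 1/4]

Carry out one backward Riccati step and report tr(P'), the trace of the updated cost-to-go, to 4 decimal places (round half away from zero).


BᵀP = [2.0000 0.0000]
S = R + BᵀPB = [2] + [1.0000] = [3.0000]
BᵀPA = [-8.0000 -1.0000]
K = S⁻¹·BᵀPA = [-2.6667 -0.3333]
A−BK = [-2.6667 -0.3333; 8.6667 3.3333]
AᵀP(A−BK) = [267.6667 50.3333; 50.3333 9.6667]
P' = Q + AᵀP(A−BK) = [280.6667 51.8333; 51.8333 9.9167]
tr(P') = 290.5833

290.5833
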